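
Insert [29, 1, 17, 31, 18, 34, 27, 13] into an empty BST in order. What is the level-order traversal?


Root = 29; build tree by BST insertion.
Level-Order traversal: [29, 1, 31, 17, 34, 13, 18, 27]


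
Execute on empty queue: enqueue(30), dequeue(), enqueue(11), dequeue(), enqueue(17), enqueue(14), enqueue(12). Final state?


enqueue(30) -> [30]
dequeue() returns 30 -> []
enqueue(11) -> [11]
dequeue() returns 11 -> []
enqueue(17) -> [17]
enqueue(14) -> [17, 14]
enqueue(12) -> [17, 14, 12]
Final queue (front to back): [17, 14, 12]


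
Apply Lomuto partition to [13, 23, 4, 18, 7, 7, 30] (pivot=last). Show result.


Elements <= 30 go left of pivot.
Result: [13, 23, 4, 18, 7, 7, 30], pivot at index 6


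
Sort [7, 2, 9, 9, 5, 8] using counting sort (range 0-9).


Count array: [0, 0, 1, 0, 0, 1, 0, 1, 1, 2]
Reconstruct: [2, 5, 7, 8, 9, 9]


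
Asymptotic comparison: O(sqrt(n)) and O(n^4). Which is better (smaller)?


sublinear grows slower than quartic
O(sqrt(n)) is asymptotically smaller; O(n^4) grows faster


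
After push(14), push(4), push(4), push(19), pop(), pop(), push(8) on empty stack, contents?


push(14) -> [14]
push(4) -> [14, 4]
push(4) -> [14, 4, 4]
push(19) -> [14, 4, 4, 19]
pop() returns 19 -> [14, 4, 4]
pop() returns 4 -> [14, 4]
push(8) -> [14, 4, 8]
Final stack (bottom to top): [14, 4, 8]


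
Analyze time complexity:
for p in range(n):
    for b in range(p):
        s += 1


Per nesting level: O(n) * O(n) [triangular over p] = O(n^2)
Complexity: O(n^2)


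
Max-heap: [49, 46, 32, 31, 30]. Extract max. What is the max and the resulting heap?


Max = 49
Replace root with last, heapify down
Resulting heap: [46, 31, 32, 30]


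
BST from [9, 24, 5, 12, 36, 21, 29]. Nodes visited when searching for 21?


BST root = 9
Search for 21: compare at each node
Path: [9, 24, 12, 21]


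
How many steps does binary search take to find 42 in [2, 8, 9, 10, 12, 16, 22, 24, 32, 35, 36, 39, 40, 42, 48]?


Search for 42:
[0,14] mid=7 arr[7]=24
[8,14] mid=11 arr[11]=39
[12,14] mid=13 arr[13]=42
Total: 3 comparisons


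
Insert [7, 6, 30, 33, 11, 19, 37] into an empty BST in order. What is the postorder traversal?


Root = 7; build tree by BST insertion.
Postorder traversal: [6, 19, 11, 37, 33, 30, 7]


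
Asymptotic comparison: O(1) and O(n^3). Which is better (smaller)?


constant grows slower than cubic
O(1) is asymptotically smaller; O(n^3) grows faster


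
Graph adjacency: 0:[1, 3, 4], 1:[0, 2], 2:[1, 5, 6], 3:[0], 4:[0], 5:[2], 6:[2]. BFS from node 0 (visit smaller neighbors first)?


BFS queue: start with [0]
Visit order: [0, 1, 3, 4, 2, 5, 6]


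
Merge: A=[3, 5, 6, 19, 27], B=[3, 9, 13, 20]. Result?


Compare heads, take smaller each step.
Merged: [3, 3, 5, 6, 9, 13, 19, 20, 27]


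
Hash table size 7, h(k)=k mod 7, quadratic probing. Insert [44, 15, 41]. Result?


Insertions: 44->slot 2; 15->slot 1; 41->slot 6
Table: [None, 15, 44, None, None, None, 41]


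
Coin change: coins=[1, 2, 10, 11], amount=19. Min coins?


dp[0]=0; dp[i]=1+min(dp[i-c] for c in coins)
...dp[14]=3, dp[15]=3, dp[16]=4, dp[17]=4, dp[18]=5, dp[19]=5
Minimum coins for 19 = 5


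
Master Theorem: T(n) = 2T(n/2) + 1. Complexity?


a=2, b=2, c=0. log_2(2)=1 > c=0. Case 1: O(n^log_b(a)) = O(n)
Complexity: O(n)


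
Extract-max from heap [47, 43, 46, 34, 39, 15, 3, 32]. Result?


Max = 47
Replace root with last, heapify down
Resulting heap: [46, 43, 32, 34, 39, 15, 3]


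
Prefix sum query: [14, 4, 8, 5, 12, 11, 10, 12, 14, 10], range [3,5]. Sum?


Prefix sums: [0, 14, 18, 26, 31, 43, 54, 64, 76, 90, 100]
Sum[3..5] = prefix[6] - prefix[3] = 54 - 26 = 28


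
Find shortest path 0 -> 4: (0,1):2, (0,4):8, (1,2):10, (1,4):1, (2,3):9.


Dijkstra from 0:
Distances: {0: 0, 1: 2, 2: 12, 3: 21, 4: 3}
Shortest distance to 4 = 3, path = [0, 1, 4]


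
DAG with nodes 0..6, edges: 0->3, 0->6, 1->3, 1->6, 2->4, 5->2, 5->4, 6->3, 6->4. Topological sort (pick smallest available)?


Kahn's algorithm, process smallest node first
Order: [0, 1, 5, 2, 6, 3, 4]


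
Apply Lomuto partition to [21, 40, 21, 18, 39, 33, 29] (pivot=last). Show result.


Elements <= 29 go left of pivot.
Result: [21, 21, 18, 29, 39, 33, 40], pivot at index 3


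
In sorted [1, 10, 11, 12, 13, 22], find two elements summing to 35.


Two pointers: lo=0, hi=5
Found pair: (13, 22) summing to 35


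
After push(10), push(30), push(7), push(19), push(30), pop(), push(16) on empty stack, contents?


push(10) -> [10]
push(30) -> [10, 30]
push(7) -> [10, 30, 7]
push(19) -> [10, 30, 7, 19]
push(30) -> [10, 30, 7, 19, 30]
pop() returns 30 -> [10, 30, 7, 19]
push(16) -> [10, 30, 7, 19, 16]
Final stack (bottom to top): [10, 30, 7, 19, 16]


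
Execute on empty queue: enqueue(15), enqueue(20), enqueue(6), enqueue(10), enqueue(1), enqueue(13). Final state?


enqueue(15) -> [15]
enqueue(20) -> [15, 20]
enqueue(6) -> [15, 20, 6]
enqueue(10) -> [15, 20, 6, 10]
enqueue(1) -> [15, 20, 6, 10, 1]
enqueue(13) -> [15, 20, 6, 10, 1, 13]
Final queue (front to back): [15, 20, 6, 10, 1, 13]


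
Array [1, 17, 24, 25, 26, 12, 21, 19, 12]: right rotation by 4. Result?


Right rotate by 4: [12, 21, 19, 12, 1, 17, 24, 25, 26]


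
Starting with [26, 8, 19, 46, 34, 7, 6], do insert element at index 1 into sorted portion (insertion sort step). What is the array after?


After one pass: [8, 26, 19, 46, 34, 7, 6]


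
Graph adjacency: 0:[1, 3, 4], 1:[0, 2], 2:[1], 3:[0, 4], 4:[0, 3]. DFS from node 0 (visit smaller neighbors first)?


DFS stack-based: start with [0]
Visit order: [0, 1, 2, 3, 4]


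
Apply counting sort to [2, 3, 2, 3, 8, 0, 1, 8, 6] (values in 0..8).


Count array: [1, 1, 2, 2, 0, 0, 1, 0, 2]
Reconstruct: [0, 1, 2, 2, 3, 3, 6, 8, 8]


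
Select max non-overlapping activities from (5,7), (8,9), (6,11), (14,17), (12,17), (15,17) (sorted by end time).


Greedy: pick earliest-ending, then skip overlaps.
Selected (3 activities): [(5, 7), (8, 9), (14, 17)]


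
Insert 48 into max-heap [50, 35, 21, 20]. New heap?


Append 48: [50, 35, 21, 20, 48]
Bubble up: swap idx 4(48) with idx 1(35)
Result: [50, 48, 21, 20, 35]


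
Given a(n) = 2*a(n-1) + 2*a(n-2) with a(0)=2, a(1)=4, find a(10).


Build bottom-up:
...a(8)=4896, a(9)=13376, a(10)=2*13376+2*4896=36544


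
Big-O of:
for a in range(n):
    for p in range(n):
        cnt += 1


Per nesting level: O(n) * O(n) = O(n^2)
Complexity: O(n^2)


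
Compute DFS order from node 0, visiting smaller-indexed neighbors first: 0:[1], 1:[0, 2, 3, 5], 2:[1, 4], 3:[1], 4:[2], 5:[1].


DFS stack-based: start with [0]
Visit order: [0, 1, 2, 4, 3, 5]


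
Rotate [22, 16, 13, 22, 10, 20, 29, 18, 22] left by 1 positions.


Left rotate by 1: [16, 13, 22, 10, 20, 29, 18, 22, 22]


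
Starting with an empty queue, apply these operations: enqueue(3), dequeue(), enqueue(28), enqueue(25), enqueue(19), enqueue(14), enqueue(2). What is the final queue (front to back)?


enqueue(3) -> [3]
dequeue() returns 3 -> []
enqueue(28) -> [28]
enqueue(25) -> [28, 25]
enqueue(19) -> [28, 25, 19]
enqueue(14) -> [28, 25, 19, 14]
enqueue(2) -> [28, 25, 19, 14, 2]
Final queue (front to back): [28, 25, 19, 14, 2]


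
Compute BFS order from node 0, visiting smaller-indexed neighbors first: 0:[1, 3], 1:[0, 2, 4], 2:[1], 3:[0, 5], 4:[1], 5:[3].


BFS queue: start with [0]
Visit order: [0, 1, 3, 2, 4, 5]


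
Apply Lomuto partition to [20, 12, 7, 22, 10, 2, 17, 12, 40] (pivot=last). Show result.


Elements <= 40 go left of pivot.
Result: [20, 12, 7, 22, 10, 2, 17, 12, 40], pivot at index 8


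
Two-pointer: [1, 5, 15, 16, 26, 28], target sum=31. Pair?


Two pointers: lo=0, hi=5
Found pair: (5, 26) summing to 31


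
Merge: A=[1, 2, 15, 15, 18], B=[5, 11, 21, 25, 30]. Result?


Compare heads, take smaller each step.
Merged: [1, 2, 5, 11, 15, 15, 18, 21, 25, 30]


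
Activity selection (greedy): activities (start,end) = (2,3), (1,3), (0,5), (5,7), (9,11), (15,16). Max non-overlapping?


Greedy: pick earliest-ending, then skip overlaps.
Selected (4 activities): [(2, 3), (5, 7), (9, 11), (15, 16)]


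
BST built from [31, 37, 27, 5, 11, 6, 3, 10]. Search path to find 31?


BST root = 31
Search for 31: compare at each node
Path: [31]


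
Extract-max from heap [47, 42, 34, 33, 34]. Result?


Max = 47
Replace root with last, heapify down
Resulting heap: [42, 34, 34, 33]


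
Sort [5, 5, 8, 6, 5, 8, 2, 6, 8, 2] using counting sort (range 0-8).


Count array: [0, 0, 2, 0, 0, 3, 2, 0, 3]
Reconstruct: [2, 2, 5, 5, 5, 6, 6, 8, 8, 8]


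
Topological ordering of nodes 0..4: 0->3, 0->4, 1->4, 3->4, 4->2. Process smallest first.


Kahn's algorithm, process smallest node first
Order: [0, 1, 3, 4, 2]


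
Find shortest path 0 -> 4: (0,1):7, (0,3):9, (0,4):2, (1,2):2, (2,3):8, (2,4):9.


Dijkstra from 0:
Distances: {0: 0, 1: 7, 2: 9, 3: 9, 4: 2}
Shortest distance to 4 = 2, path = [0, 4]


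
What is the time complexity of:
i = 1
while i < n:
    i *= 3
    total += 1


Per nesting level: O(log n) = O(log n)
Complexity: O(log n)


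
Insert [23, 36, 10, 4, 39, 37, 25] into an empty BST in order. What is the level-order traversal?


Root = 23; build tree by BST insertion.
Level-Order traversal: [23, 10, 36, 4, 25, 39, 37]


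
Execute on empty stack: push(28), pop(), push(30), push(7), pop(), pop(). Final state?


push(28) -> [28]
pop() returns 28 -> []
push(30) -> [30]
push(7) -> [30, 7]
pop() returns 7 -> [30]
pop() returns 30 -> []
Final stack (bottom to top): []


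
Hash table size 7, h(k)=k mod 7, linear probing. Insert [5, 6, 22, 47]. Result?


Insertions: 5->slot 5; 6->slot 6; 22->slot 1; 47->slot 0
Table: [47, 22, None, None, None, 5, 6]


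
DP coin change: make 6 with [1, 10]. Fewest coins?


dp[0]=0; dp[i]=1+min(dp[i-c] for c in coins)
...dp[1]=1, dp[2]=2, dp[3]=3, dp[4]=4, dp[5]=5, dp[6]=6
Minimum coins for 6 = 6


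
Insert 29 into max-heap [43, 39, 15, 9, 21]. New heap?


Append 29: [43, 39, 15, 9, 21, 29]
Bubble up: swap idx 5(29) with idx 2(15)
Result: [43, 39, 29, 9, 21, 15]


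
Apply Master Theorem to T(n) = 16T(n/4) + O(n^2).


a=16, b=4, c=2. log_4(16)=2 = c=2. Case 2: O(n^c log n) = O(n^2 log n)
Complexity: O(n^2 log n)


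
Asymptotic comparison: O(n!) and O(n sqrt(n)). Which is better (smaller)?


n^1.5 grows slower than factorial
O(n sqrt(n)) is asymptotically smaller; O(n!) grows faster


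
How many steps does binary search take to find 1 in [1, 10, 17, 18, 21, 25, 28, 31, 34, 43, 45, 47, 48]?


Search for 1:
[0,12] mid=6 arr[6]=28
[0,5] mid=2 arr[2]=17
[0,1] mid=0 arr[0]=1
Total: 3 comparisons


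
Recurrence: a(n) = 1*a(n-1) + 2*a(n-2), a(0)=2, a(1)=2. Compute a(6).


Build bottom-up:
...a(4)=22, a(5)=42, a(6)=1*42+2*22=86


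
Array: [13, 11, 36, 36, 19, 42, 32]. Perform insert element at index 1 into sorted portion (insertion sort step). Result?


After one pass: [11, 13, 36, 36, 19, 42, 32]


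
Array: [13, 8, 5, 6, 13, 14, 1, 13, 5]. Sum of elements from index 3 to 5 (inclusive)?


Prefix sums: [0, 13, 21, 26, 32, 45, 59, 60, 73, 78]
Sum[3..5] = prefix[6] - prefix[3] = 59 - 26 = 33


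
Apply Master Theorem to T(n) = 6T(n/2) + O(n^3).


a=6, b=2, c=3. log_2(6)=2.585 < c=3. Case 3: O(n^c) = O(n^3)
Complexity: O(n^3)


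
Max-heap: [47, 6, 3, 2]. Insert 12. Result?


Append 12: [47, 6, 3, 2, 12]
Bubble up: swap idx 4(12) with idx 1(6)
Result: [47, 12, 3, 2, 6]


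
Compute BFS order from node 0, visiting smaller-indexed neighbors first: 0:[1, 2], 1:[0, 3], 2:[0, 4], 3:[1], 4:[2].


BFS queue: start with [0]
Visit order: [0, 1, 2, 3, 4]


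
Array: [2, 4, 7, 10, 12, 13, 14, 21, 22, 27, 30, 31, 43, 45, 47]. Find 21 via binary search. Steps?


Search for 21:
[0,14] mid=7 arr[7]=21
Total: 1 comparisons


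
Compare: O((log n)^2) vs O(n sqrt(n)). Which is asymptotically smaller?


polylogarithmic grows slower than n^1.5
O((log n)^2) is asymptotically smaller; O(n sqrt(n)) grows faster


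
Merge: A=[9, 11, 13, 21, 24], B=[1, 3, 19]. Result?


Compare heads, take smaller each step.
Merged: [1, 3, 9, 11, 13, 19, 21, 24]


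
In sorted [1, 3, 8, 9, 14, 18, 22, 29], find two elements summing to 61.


Two pointers: lo=0, hi=7
No pair sums to 61


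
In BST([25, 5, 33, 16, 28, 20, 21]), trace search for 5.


BST root = 25
Search for 5: compare at each node
Path: [25, 5]


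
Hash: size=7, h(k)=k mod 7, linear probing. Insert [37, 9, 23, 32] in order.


Insertions: 37->slot 2; 9->slot 3; 23->slot 4; 32->slot 5
Table: [None, None, 37, 9, 23, 32, None]


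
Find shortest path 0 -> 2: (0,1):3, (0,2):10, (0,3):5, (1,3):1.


Dijkstra from 0:
Distances: {0: 0, 1: 3, 2: 10, 3: 4}
Shortest distance to 2 = 10, path = [0, 2]


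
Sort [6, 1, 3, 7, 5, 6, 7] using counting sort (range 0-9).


Count array: [0, 1, 0, 1, 0, 1, 2, 2, 0, 0]
Reconstruct: [1, 3, 5, 6, 6, 7, 7]


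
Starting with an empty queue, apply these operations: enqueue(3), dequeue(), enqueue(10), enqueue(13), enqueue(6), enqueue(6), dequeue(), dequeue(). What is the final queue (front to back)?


enqueue(3) -> [3]
dequeue() returns 3 -> []
enqueue(10) -> [10]
enqueue(13) -> [10, 13]
enqueue(6) -> [10, 13, 6]
enqueue(6) -> [10, 13, 6, 6]
dequeue() returns 10 -> [13, 6, 6]
dequeue() returns 13 -> [6, 6]
Final queue (front to back): [6, 6]


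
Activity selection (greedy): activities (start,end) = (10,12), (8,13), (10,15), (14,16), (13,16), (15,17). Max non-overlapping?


Greedy: pick earliest-ending, then skip overlaps.
Selected (2 activities): [(10, 12), (14, 16)]


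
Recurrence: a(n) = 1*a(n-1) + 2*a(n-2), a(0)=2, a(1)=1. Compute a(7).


Build bottom-up:
...a(5)=31, a(6)=65, a(7)=1*65+2*31=127


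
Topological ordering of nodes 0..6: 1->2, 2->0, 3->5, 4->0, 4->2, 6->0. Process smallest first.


Kahn's algorithm, process smallest node first
Order: [1, 3, 4, 2, 5, 6, 0]


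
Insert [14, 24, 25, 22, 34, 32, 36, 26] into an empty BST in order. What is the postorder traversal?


Root = 14; build tree by BST insertion.
Postorder traversal: [22, 26, 32, 36, 34, 25, 24, 14]


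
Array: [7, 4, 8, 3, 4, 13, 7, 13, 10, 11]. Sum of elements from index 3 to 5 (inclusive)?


Prefix sums: [0, 7, 11, 19, 22, 26, 39, 46, 59, 69, 80]
Sum[3..5] = prefix[6] - prefix[3] = 39 - 19 = 20


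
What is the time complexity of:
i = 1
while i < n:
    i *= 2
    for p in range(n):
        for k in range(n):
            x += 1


Per nesting level: O(log n) * O(n) * O(n) = O(n^2 log n)
Complexity: O(n^2 log n)


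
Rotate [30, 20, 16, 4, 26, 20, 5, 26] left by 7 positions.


Left rotate by 7: [26, 30, 20, 16, 4, 26, 20, 5]


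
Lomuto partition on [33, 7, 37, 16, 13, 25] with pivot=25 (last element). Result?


Elements <= 25 go left of pivot.
Result: [7, 16, 13, 25, 37, 33], pivot at index 3


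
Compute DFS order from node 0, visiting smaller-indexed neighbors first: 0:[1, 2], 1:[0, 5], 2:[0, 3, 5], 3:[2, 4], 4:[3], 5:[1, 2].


DFS stack-based: start with [0]
Visit order: [0, 1, 5, 2, 3, 4]


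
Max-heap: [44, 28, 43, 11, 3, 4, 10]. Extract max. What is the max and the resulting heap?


Max = 44
Replace root with last, heapify down
Resulting heap: [43, 28, 10, 11, 3, 4]


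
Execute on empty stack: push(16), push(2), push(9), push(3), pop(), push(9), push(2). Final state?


push(16) -> [16]
push(2) -> [16, 2]
push(9) -> [16, 2, 9]
push(3) -> [16, 2, 9, 3]
pop() returns 3 -> [16, 2, 9]
push(9) -> [16, 2, 9, 9]
push(2) -> [16, 2, 9, 9, 2]
Final stack (bottom to top): [16, 2, 9, 9, 2]


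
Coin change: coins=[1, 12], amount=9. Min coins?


dp[0]=0; dp[i]=1+min(dp[i-c] for c in coins)
...dp[4]=4, dp[5]=5, dp[6]=6, dp[7]=7, dp[8]=8, dp[9]=9
Minimum coins for 9 = 9


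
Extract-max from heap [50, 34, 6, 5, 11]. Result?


Max = 50
Replace root with last, heapify down
Resulting heap: [34, 11, 6, 5]


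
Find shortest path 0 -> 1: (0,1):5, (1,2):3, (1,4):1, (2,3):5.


Dijkstra from 0:
Distances: {0: 0, 1: 5, 2: 8, 3: 13, 4: 6}
Shortest distance to 1 = 5, path = [0, 1]


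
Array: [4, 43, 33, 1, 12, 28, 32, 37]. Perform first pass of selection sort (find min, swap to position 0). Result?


After one pass: [1, 43, 33, 4, 12, 28, 32, 37]


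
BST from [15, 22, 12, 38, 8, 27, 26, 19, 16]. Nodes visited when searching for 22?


BST root = 15
Search for 22: compare at each node
Path: [15, 22]


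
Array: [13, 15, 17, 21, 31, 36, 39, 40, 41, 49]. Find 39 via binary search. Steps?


Search for 39:
[0,9] mid=4 arr[4]=31
[5,9] mid=7 arr[7]=40
[5,6] mid=5 arr[5]=36
[6,6] mid=6 arr[6]=39
Total: 4 comparisons


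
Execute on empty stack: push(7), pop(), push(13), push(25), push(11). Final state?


push(7) -> [7]
pop() returns 7 -> []
push(13) -> [13]
push(25) -> [13, 25]
push(11) -> [13, 25, 11]
Final stack (bottom to top): [13, 25, 11]


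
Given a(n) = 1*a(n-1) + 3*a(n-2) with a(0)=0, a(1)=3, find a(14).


Build bottom-up:
...a(12)=18480, a(13)=42627, a(14)=1*42627+3*18480=98067


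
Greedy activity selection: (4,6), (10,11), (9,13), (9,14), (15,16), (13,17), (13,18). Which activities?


Greedy: pick earliest-ending, then skip overlaps.
Selected (3 activities): [(4, 6), (10, 11), (15, 16)]


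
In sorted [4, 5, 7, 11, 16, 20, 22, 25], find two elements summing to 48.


Two pointers: lo=0, hi=7
No pair sums to 48


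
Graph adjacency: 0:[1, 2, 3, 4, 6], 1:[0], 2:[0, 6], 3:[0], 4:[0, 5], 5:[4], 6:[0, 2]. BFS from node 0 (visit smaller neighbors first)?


BFS queue: start with [0]
Visit order: [0, 1, 2, 3, 4, 6, 5]


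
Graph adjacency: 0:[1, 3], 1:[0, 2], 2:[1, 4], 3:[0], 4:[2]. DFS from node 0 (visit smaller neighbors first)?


DFS stack-based: start with [0]
Visit order: [0, 1, 2, 4, 3]


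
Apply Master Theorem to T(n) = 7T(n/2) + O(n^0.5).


a=7, b=2, c=0.5. log_2(7)=2.807 > c=0.5. Case 1: O(n^log_b(a)) = O(n^2.807)
Complexity: O(n^2.807)


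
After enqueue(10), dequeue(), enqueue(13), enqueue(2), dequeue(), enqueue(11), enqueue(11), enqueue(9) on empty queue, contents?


enqueue(10) -> [10]
dequeue() returns 10 -> []
enqueue(13) -> [13]
enqueue(2) -> [13, 2]
dequeue() returns 13 -> [2]
enqueue(11) -> [2, 11]
enqueue(11) -> [2, 11, 11]
enqueue(9) -> [2, 11, 11, 9]
Final queue (front to back): [2, 11, 11, 9]


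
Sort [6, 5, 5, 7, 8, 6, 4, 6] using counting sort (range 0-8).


Count array: [0, 0, 0, 0, 1, 2, 3, 1, 1]
Reconstruct: [4, 5, 5, 6, 6, 6, 7, 8]


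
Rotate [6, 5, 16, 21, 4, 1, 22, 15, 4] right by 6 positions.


Right rotate by 6: [21, 4, 1, 22, 15, 4, 6, 5, 16]


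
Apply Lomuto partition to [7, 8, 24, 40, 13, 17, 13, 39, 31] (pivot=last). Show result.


Elements <= 31 go left of pivot.
Result: [7, 8, 24, 13, 17, 13, 31, 39, 40], pivot at index 6


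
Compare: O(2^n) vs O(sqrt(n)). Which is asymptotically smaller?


sublinear grows slower than exponential
O(sqrt(n)) is asymptotically smaller; O(2^n) grows faster


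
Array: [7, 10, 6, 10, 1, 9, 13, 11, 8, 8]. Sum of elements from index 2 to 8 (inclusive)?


Prefix sums: [0, 7, 17, 23, 33, 34, 43, 56, 67, 75, 83]
Sum[2..8] = prefix[9] - prefix[2] = 75 - 17 = 58


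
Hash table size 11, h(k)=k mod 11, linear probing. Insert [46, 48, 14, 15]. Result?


Insertions: 46->slot 2; 48->slot 4; 14->slot 3; 15->slot 5
Table: [None, None, 46, 14, 48, 15, None, None, None, None, None]


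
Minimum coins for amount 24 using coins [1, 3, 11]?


dp[0]=0; dp[i]=1+min(dp[i-c] for c in coins)
...dp[19]=5, dp[20]=4, dp[21]=5, dp[22]=2, dp[23]=3, dp[24]=4
Minimum coins for 24 = 4


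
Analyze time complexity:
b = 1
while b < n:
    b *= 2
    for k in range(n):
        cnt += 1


Per nesting level: O(log n) * O(n) = O(n log n)
Complexity: O(n log n)


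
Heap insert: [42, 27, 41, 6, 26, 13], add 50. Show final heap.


Append 50: [42, 27, 41, 6, 26, 13, 50]
Bubble up: swap idx 6(50) with idx 2(41); swap idx 2(50) with idx 0(42)
Result: [50, 27, 42, 6, 26, 13, 41]


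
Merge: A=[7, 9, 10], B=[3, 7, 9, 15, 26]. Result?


Compare heads, take smaller each step.
Merged: [3, 7, 7, 9, 9, 10, 15, 26]


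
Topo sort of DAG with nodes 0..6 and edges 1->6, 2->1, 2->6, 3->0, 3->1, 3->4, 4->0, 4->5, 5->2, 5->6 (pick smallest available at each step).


Kahn's algorithm, process smallest node first
Order: [3, 4, 0, 5, 2, 1, 6]


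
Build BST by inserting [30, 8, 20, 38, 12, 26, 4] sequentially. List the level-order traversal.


Root = 30; build tree by BST insertion.
Level-Order traversal: [30, 8, 38, 4, 20, 12, 26]


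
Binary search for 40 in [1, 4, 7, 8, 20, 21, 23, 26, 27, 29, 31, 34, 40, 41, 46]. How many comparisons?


Search for 40:
[0,14] mid=7 arr[7]=26
[8,14] mid=11 arr[11]=34
[12,14] mid=13 arr[13]=41
[12,12] mid=12 arr[12]=40
Total: 4 comparisons


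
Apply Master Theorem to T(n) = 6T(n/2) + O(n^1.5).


a=6, b=2, c=1.5. log_2(6)=2.585 > c=1.5. Case 1: O(n^log_b(a)) = O(n^2.585)
Complexity: O(n^2.585)


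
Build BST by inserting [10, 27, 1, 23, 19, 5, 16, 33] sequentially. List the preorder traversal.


Root = 10; build tree by BST insertion.
Preorder traversal: [10, 1, 5, 27, 23, 19, 16, 33]


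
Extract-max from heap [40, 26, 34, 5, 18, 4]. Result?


Max = 40
Replace root with last, heapify down
Resulting heap: [34, 26, 4, 5, 18]


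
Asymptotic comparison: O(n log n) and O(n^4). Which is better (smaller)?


linearithmic grows slower than quartic
O(n log n) is asymptotically smaller; O(n^4) grows faster


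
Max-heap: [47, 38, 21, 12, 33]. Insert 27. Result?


Append 27: [47, 38, 21, 12, 33, 27]
Bubble up: swap idx 5(27) with idx 2(21)
Result: [47, 38, 27, 12, 33, 21]


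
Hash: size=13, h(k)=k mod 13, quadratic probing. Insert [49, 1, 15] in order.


Insertions: 49->slot 10; 1->slot 1; 15->slot 2
Table: [None, 1, 15, None, None, None, None, None, None, None, 49, None, None]


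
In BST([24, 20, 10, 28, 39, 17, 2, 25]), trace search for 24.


BST root = 24
Search for 24: compare at each node
Path: [24]


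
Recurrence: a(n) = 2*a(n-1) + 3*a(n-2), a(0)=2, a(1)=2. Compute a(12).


Build bottom-up:
...a(10)=59050, a(11)=177146, a(12)=2*177146+3*59050=531442


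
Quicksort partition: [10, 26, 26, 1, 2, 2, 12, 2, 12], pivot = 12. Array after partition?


Elements <= 12 go left of pivot.
Result: [10, 1, 2, 2, 12, 2, 12, 26, 26], pivot at index 6


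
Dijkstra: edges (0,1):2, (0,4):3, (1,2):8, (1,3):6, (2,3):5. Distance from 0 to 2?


Dijkstra from 0:
Distances: {0: 0, 1: 2, 2: 10, 3: 8, 4: 3}
Shortest distance to 2 = 10, path = [0, 1, 2]


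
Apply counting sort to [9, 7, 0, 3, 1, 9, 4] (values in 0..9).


Count array: [1, 1, 0, 1, 1, 0, 0, 1, 0, 2]
Reconstruct: [0, 1, 3, 4, 7, 9, 9]


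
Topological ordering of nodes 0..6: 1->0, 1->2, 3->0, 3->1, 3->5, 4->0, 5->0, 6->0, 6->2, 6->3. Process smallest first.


Kahn's algorithm, process smallest node first
Order: [4, 6, 3, 1, 2, 5, 0]


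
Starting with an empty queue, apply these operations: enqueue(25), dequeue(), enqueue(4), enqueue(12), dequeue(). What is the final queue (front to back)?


enqueue(25) -> [25]
dequeue() returns 25 -> []
enqueue(4) -> [4]
enqueue(12) -> [4, 12]
dequeue() returns 4 -> [12]
Final queue (front to back): [12]


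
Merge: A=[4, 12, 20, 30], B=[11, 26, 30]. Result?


Compare heads, take smaller each step.
Merged: [4, 11, 12, 20, 26, 30, 30]


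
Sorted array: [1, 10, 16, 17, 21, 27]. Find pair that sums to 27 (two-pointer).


Two pointers: lo=0, hi=5
Found pair: (10, 17) summing to 27


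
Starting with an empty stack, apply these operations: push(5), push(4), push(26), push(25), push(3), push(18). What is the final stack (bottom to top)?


push(5) -> [5]
push(4) -> [5, 4]
push(26) -> [5, 4, 26]
push(25) -> [5, 4, 26, 25]
push(3) -> [5, 4, 26, 25, 3]
push(18) -> [5, 4, 26, 25, 3, 18]
Final stack (bottom to top): [5, 4, 26, 25, 3, 18]


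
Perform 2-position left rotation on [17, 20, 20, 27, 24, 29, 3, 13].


Left rotate by 2: [20, 27, 24, 29, 3, 13, 17, 20]


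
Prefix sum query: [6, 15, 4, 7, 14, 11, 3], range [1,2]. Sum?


Prefix sums: [0, 6, 21, 25, 32, 46, 57, 60]
Sum[1..2] = prefix[3] - prefix[1] = 25 - 6 = 19


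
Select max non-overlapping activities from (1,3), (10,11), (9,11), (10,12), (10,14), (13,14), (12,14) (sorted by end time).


Greedy: pick earliest-ending, then skip overlaps.
Selected (3 activities): [(1, 3), (10, 11), (13, 14)]


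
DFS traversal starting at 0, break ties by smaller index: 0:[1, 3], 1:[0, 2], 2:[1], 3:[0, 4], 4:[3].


DFS stack-based: start with [0]
Visit order: [0, 1, 2, 3, 4]


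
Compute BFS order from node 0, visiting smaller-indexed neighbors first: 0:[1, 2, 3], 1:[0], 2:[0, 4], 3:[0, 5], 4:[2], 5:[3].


BFS queue: start with [0]
Visit order: [0, 1, 2, 3, 4, 5]


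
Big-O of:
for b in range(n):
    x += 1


Per nesting level: O(n) = O(n)
Complexity: O(n)


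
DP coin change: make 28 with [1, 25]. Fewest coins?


dp[0]=0; dp[i]=1+min(dp[i-c] for c in coins)
...dp[23]=23, dp[24]=24, dp[25]=1, dp[26]=2, dp[27]=3, dp[28]=4
Minimum coins for 28 = 4


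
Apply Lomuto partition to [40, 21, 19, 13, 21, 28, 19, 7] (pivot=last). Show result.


Elements <= 7 go left of pivot.
Result: [7, 21, 19, 13, 21, 28, 19, 40], pivot at index 0


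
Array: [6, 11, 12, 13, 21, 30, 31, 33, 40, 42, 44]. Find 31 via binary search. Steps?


Search for 31:
[0,10] mid=5 arr[5]=30
[6,10] mid=8 arr[8]=40
[6,7] mid=6 arr[6]=31
Total: 3 comparisons


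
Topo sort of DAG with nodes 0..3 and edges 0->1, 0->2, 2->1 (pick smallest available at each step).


Kahn's algorithm, process smallest node first
Order: [0, 2, 1, 3]


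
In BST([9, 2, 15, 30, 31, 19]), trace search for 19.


BST root = 9
Search for 19: compare at each node
Path: [9, 15, 30, 19]


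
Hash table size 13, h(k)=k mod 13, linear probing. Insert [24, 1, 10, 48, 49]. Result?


Insertions: 24->slot 11; 1->slot 1; 10->slot 10; 48->slot 9; 49->slot 12
Table: [None, 1, None, None, None, None, None, None, None, 48, 10, 24, 49]


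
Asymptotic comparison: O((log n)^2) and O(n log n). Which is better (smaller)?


polylogarithmic grows slower than linearithmic
O((log n)^2) is asymptotically smaller; O(n log n) grows faster


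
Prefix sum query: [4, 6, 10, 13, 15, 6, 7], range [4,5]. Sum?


Prefix sums: [0, 4, 10, 20, 33, 48, 54, 61]
Sum[4..5] = prefix[6] - prefix[4] = 54 - 33 = 21


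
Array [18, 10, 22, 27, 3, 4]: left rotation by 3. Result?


Left rotate by 3: [27, 3, 4, 18, 10, 22]


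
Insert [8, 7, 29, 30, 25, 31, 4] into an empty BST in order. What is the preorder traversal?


Root = 8; build tree by BST insertion.
Preorder traversal: [8, 7, 4, 29, 25, 30, 31]


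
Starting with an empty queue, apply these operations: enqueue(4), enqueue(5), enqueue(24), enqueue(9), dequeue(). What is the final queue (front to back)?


enqueue(4) -> [4]
enqueue(5) -> [4, 5]
enqueue(24) -> [4, 5, 24]
enqueue(9) -> [4, 5, 24, 9]
dequeue() returns 4 -> [5, 24, 9]
Final queue (front to back): [5, 24, 9]


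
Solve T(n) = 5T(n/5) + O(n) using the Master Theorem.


a=5, b=5, c=1. log_5(5)=1 = c=1. Case 2: O(n^c log n) = O(n log n)
Complexity: O(n log n)


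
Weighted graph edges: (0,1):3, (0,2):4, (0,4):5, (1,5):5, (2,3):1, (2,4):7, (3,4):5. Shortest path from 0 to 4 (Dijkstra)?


Dijkstra from 0:
Distances: {0: 0, 1: 3, 2: 4, 3: 5, 4: 5, 5: 8}
Shortest distance to 4 = 5, path = [0, 4]


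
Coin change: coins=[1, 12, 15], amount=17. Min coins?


dp[0]=0; dp[i]=1+min(dp[i-c] for c in coins)
...dp[12]=1, dp[13]=2, dp[14]=3, dp[15]=1, dp[16]=2, dp[17]=3
Minimum coins for 17 = 3


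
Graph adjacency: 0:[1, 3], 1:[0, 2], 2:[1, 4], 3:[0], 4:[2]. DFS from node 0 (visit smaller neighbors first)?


DFS stack-based: start with [0]
Visit order: [0, 1, 2, 4, 3]


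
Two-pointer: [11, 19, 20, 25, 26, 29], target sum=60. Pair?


Two pointers: lo=0, hi=5
No pair sums to 60


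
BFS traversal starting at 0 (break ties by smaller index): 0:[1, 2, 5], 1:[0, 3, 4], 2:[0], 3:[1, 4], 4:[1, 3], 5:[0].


BFS queue: start with [0]
Visit order: [0, 1, 2, 5, 3, 4]


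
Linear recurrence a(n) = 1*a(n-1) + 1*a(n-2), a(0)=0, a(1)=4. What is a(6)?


Build bottom-up:
...a(4)=12, a(5)=20, a(6)=1*20+1*12=32


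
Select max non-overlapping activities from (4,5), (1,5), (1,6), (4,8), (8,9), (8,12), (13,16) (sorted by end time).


Greedy: pick earliest-ending, then skip overlaps.
Selected (3 activities): [(4, 5), (8, 9), (13, 16)]


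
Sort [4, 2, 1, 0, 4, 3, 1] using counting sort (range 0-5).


Count array: [1, 2, 1, 1, 2, 0]
Reconstruct: [0, 1, 1, 2, 3, 4, 4]


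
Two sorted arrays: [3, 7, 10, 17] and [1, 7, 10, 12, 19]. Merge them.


Compare heads, take smaller each step.
Merged: [1, 3, 7, 7, 10, 10, 12, 17, 19]


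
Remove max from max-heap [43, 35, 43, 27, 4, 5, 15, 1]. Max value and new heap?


Max = 43
Replace root with last, heapify down
Resulting heap: [43, 35, 15, 27, 4, 5, 1]


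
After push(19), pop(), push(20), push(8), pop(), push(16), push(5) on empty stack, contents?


push(19) -> [19]
pop() returns 19 -> []
push(20) -> [20]
push(8) -> [20, 8]
pop() returns 8 -> [20]
push(16) -> [20, 16]
push(5) -> [20, 16, 5]
Final stack (bottom to top): [20, 16, 5]


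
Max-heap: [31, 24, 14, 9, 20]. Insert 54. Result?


Append 54: [31, 24, 14, 9, 20, 54]
Bubble up: swap idx 5(54) with idx 2(14); swap idx 2(54) with idx 0(31)
Result: [54, 24, 31, 9, 20, 14]


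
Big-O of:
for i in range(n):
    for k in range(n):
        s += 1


Per nesting level: O(n) * O(n) = O(n^2)
Complexity: O(n^2)


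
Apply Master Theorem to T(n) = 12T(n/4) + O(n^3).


a=12, b=4, c=3. log_4(12)=1.792 < c=3. Case 3: O(n^c) = O(n^3)
Complexity: O(n^3)


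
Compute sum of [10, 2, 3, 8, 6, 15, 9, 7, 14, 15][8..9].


Prefix sums: [0, 10, 12, 15, 23, 29, 44, 53, 60, 74, 89]
Sum[8..9] = prefix[10] - prefix[8] = 89 - 60 = 29


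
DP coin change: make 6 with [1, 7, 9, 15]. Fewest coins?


dp[0]=0; dp[i]=1+min(dp[i-c] for c in coins)
...dp[1]=1, dp[2]=2, dp[3]=3, dp[4]=4, dp[5]=5, dp[6]=6
Minimum coins for 6 = 6


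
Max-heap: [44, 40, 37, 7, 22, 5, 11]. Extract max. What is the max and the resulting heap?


Max = 44
Replace root with last, heapify down
Resulting heap: [40, 22, 37, 7, 11, 5]


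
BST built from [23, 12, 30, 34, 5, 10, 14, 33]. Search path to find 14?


BST root = 23
Search for 14: compare at each node
Path: [23, 12, 14]


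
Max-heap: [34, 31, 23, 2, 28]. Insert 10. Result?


Append 10: [34, 31, 23, 2, 28, 10]
Bubble up: no swaps needed
Result: [34, 31, 23, 2, 28, 10]


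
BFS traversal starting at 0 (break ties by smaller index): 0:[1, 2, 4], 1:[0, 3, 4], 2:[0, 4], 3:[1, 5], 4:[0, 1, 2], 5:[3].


BFS queue: start with [0]
Visit order: [0, 1, 2, 4, 3, 5]


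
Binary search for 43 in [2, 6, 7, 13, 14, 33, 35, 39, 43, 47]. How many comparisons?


Search for 43:
[0,9] mid=4 arr[4]=14
[5,9] mid=7 arr[7]=39
[8,9] mid=8 arr[8]=43
Total: 3 comparisons


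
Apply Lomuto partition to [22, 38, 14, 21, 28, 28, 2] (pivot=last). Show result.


Elements <= 2 go left of pivot.
Result: [2, 38, 14, 21, 28, 28, 22], pivot at index 0


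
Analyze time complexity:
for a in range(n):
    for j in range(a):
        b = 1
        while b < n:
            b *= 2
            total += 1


Per nesting level: O(n) * O(n) [triangular over a] * O(log n) = O(n^2 log n)
Complexity: O(n^2 log n)


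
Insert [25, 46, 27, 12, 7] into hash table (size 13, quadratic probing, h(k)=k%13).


Insertions: 25->slot 12; 46->slot 7; 27->slot 1; 12->slot 0; 7->slot 8
Table: [12, 27, None, None, None, None, None, 46, 7, None, None, None, 25]


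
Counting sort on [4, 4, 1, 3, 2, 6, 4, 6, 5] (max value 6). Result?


Count array: [0, 1, 1, 1, 3, 1, 2]
Reconstruct: [1, 2, 3, 4, 4, 4, 5, 6, 6]


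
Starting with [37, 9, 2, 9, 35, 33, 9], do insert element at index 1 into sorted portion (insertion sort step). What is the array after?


After one pass: [9, 37, 2, 9, 35, 33, 9]


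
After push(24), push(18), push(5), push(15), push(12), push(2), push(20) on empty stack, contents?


push(24) -> [24]
push(18) -> [24, 18]
push(5) -> [24, 18, 5]
push(15) -> [24, 18, 5, 15]
push(12) -> [24, 18, 5, 15, 12]
push(2) -> [24, 18, 5, 15, 12, 2]
push(20) -> [24, 18, 5, 15, 12, 2, 20]
Final stack (bottom to top): [24, 18, 5, 15, 12, 2, 20]


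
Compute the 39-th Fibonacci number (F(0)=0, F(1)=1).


F(n)=F(n-1)+F(n-2)
...F(37)=24157817, F(38)=39088169, F(39)=63245986


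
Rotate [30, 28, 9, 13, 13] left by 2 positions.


Left rotate by 2: [9, 13, 13, 30, 28]


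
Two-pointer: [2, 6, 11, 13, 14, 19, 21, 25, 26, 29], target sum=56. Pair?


Two pointers: lo=0, hi=9
No pair sums to 56


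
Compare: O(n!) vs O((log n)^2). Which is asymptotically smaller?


polylogarithmic grows slower than factorial
O((log n)^2) is asymptotically smaller; O(n!) grows faster


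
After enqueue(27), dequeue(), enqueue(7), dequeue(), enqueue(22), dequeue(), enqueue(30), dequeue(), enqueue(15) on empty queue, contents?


enqueue(27) -> [27]
dequeue() returns 27 -> []
enqueue(7) -> [7]
dequeue() returns 7 -> []
enqueue(22) -> [22]
dequeue() returns 22 -> []
enqueue(30) -> [30]
dequeue() returns 30 -> []
enqueue(15) -> [15]
Final queue (front to back): [15]


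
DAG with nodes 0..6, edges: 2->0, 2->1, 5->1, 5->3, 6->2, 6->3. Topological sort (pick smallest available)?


Kahn's algorithm, process smallest node first
Order: [4, 5, 6, 2, 0, 1, 3]


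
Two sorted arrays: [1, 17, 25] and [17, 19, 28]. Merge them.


Compare heads, take smaller each step.
Merged: [1, 17, 17, 19, 25, 28]


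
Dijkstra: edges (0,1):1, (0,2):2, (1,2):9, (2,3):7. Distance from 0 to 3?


Dijkstra from 0:
Distances: {0: 0, 1: 1, 2: 2, 3: 9}
Shortest distance to 3 = 9, path = [0, 2, 3]


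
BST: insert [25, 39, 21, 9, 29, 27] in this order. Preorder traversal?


Root = 25; build tree by BST insertion.
Preorder traversal: [25, 21, 9, 39, 29, 27]


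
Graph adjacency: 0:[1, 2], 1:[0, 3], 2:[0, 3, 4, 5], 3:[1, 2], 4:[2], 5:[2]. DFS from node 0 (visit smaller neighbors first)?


DFS stack-based: start with [0]
Visit order: [0, 1, 3, 2, 4, 5]


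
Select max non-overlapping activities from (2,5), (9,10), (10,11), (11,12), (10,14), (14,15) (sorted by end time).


Greedy: pick earliest-ending, then skip overlaps.
Selected (5 activities): [(2, 5), (9, 10), (10, 11), (11, 12), (14, 15)]


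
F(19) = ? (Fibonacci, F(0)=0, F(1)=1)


F(n)=F(n-1)+F(n-2)
...F(17)=1597, F(18)=2584, F(19)=4181


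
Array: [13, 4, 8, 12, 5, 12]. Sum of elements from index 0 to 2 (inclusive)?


Prefix sums: [0, 13, 17, 25, 37, 42, 54]
Sum[0..2] = prefix[3] - prefix[0] = 25 - 0 = 25


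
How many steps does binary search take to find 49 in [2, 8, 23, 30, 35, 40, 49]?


Search for 49:
[0,6] mid=3 arr[3]=30
[4,6] mid=5 arr[5]=40
[6,6] mid=6 arr[6]=49
Total: 3 comparisons


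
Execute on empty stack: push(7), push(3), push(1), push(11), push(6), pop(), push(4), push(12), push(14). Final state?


push(7) -> [7]
push(3) -> [7, 3]
push(1) -> [7, 3, 1]
push(11) -> [7, 3, 1, 11]
push(6) -> [7, 3, 1, 11, 6]
pop() returns 6 -> [7, 3, 1, 11]
push(4) -> [7, 3, 1, 11, 4]
push(12) -> [7, 3, 1, 11, 4, 12]
push(14) -> [7, 3, 1, 11, 4, 12, 14]
Final stack (bottom to top): [7, 3, 1, 11, 4, 12, 14]


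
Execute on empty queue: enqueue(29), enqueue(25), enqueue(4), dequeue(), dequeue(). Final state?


enqueue(29) -> [29]
enqueue(25) -> [29, 25]
enqueue(4) -> [29, 25, 4]
dequeue() returns 29 -> [25, 4]
dequeue() returns 25 -> [4]
Final queue (front to back): [4]


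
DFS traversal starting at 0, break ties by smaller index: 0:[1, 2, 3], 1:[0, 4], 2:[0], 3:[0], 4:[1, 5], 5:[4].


DFS stack-based: start with [0]
Visit order: [0, 1, 4, 5, 2, 3]


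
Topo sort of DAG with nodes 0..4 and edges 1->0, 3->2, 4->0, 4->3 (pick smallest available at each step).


Kahn's algorithm, process smallest node first
Order: [1, 4, 0, 3, 2]


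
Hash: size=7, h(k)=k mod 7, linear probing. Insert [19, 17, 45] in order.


Insertions: 19->slot 5; 17->slot 3; 45->slot 4
Table: [None, None, None, 17, 45, 19, None]


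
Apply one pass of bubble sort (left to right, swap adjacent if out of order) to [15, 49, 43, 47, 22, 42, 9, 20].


After one pass: [15, 43, 47, 22, 42, 9, 20, 49]


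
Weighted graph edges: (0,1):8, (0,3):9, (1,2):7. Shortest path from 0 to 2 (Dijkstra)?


Dijkstra from 0:
Distances: {0: 0, 1: 8, 2: 15, 3: 9}
Shortest distance to 2 = 15, path = [0, 1, 2]


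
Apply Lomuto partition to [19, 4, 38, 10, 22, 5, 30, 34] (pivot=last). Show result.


Elements <= 34 go left of pivot.
Result: [19, 4, 10, 22, 5, 30, 34, 38], pivot at index 6


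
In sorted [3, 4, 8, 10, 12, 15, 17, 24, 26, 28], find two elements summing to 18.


Two pointers: lo=0, hi=9
Found pair: (3, 15) summing to 18


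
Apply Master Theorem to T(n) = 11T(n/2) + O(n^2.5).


a=11, b=2, c=2.5. log_2(11)=3.459 > c=2.5. Case 1: O(n^log_b(a)) = O(n^3.459)
Complexity: O(n^3.459)


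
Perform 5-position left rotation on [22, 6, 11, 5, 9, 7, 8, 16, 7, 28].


Left rotate by 5: [7, 8, 16, 7, 28, 22, 6, 11, 5, 9]


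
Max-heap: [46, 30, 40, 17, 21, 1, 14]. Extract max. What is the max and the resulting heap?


Max = 46
Replace root with last, heapify down
Resulting heap: [40, 30, 14, 17, 21, 1]


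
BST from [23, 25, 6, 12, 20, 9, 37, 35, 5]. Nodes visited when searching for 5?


BST root = 23
Search for 5: compare at each node
Path: [23, 6, 5]


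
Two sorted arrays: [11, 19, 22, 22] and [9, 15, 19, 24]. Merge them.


Compare heads, take smaller each step.
Merged: [9, 11, 15, 19, 19, 22, 22, 24]


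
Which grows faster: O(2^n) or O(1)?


constant grows slower than exponential
O(1) is asymptotically smaller; O(2^n) grows faster


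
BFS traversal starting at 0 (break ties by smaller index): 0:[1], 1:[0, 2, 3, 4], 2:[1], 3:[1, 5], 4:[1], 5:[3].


BFS queue: start with [0]
Visit order: [0, 1, 2, 3, 4, 5]


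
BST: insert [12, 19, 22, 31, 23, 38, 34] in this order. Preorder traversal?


Root = 12; build tree by BST insertion.
Preorder traversal: [12, 19, 22, 31, 23, 38, 34]


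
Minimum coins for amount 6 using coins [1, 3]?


dp[0]=0; dp[i]=1+min(dp[i-c] for c in coins)
...dp[1]=1, dp[2]=2, dp[3]=1, dp[4]=2, dp[5]=3, dp[6]=2
Minimum coins for 6 = 2


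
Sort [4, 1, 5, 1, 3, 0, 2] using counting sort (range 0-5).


Count array: [1, 2, 1, 1, 1, 1]
Reconstruct: [0, 1, 1, 2, 3, 4, 5]


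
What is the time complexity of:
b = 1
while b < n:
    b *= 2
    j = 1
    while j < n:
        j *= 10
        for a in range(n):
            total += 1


Per nesting level: O(log n) * O(log n) * O(n) = O(n (log n)^2)
Complexity: O(n (log n)^2)


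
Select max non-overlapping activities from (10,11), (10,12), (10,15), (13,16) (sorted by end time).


Greedy: pick earliest-ending, then skip overlaps.
Selected (2 activities): [(10, 11), (13, 16)]


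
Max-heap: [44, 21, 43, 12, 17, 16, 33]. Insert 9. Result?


Append 9: [44, 21, 43, 12, 17, 16, 33, 9]
Bubble up: no swaps needed
Result: [44, 21, 43, 12, 17, 16, 33, 9]


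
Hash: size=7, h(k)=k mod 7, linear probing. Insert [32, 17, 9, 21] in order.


Insertions: 32->slot 4; 17->slot 3; 9->slot 2; 21->slot 0
Table: [21, None, 9, 17, 32, None, None]
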